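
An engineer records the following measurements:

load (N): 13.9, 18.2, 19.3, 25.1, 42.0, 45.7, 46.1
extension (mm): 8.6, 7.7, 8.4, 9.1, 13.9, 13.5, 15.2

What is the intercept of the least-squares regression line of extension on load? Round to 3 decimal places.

4.423

n = 7, Σx = 210.3, Σy = 76.4, Σxy = 2551.68, Σx² = 7504.65
Sxx = Σx² − (Σx)²/n = 7504.65 − 6318.012857 = 1186.637143
Sxy = Σxy − (Σx)(Σy)/n = 2551.68 − 2295.274286 = 256.405714
b = Sxy/Sxx = 256.405714/1186.637143 = 0.216078
a = ȳ − b·x̄ = 10.914286 − 0.216078·30.042857 = 4.422697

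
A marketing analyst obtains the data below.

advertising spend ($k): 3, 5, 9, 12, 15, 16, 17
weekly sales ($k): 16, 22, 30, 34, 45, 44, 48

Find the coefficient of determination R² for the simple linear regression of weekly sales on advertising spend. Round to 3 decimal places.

n = 7, Σx = 77, Σy = 239, Σxy = 3031, Σx² = 1029, Σy² = 9061
Sxx = Σx² − (Σx)²/n = 1029 − 847 = 182
Sxy = Σxy − (Σx)(Σy)/n = 3031 − 2629 = 402
Syy = Σy² − (Σy)²/n = 9061 − 8160.142857 = 900.857143
R² = Sxy²/(Sxx·Syy) = (402)²/(182·900.857143) = 0.985655

0.986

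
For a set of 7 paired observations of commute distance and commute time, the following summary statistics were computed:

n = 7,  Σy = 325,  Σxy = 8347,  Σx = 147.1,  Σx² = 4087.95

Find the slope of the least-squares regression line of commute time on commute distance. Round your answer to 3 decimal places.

1.522

Sxx = Σx² − (Σx)²/n = 4087.95 − 3091.201429 = 996.748571
Sxy = Σxy − (Σx)(Σy)/n = 8347 − 6829.642857 = 1517.357143
b = Sxy/Sxx = 1517.357143/996.748571 = 1.522307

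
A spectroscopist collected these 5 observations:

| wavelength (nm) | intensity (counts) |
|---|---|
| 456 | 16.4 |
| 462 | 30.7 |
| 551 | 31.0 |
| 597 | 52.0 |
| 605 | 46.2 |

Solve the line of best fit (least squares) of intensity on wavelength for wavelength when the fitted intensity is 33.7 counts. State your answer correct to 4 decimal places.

525.1834

n = 5, Σx = 2671, Σy = 176.3, Σxy = 97737.8, Σx² = 1447415
Sxx = Σx² − (Σx)²/n = 1447415 − 1426848.2 = 20566.8
Sxy = Σxy − (Σx)(Σy)/n = 97737.8 − 94179.46 = 3558.34
b = Sxy/Sxx = 3558.34/20566.8 = 0.173014
a = ȳ − b·x̄ = 35.26 − 0.173014·534.2 = -57.163966
Set a + b·x = 33.7: x = (33.7 − (-57.163966)) / 0.173014 = 525.183378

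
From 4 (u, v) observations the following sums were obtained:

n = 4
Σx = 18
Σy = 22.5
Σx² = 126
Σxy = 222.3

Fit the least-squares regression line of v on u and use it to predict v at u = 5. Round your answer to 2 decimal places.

6.97

Sxx = Σx² − (Σx)²/n = 126 − 81 = 45
Sxy = Σxy − (Σx)(Σy)/n = 222.3 − 101.25 = 121.05
b = Sxy/Sxx = 121.05/45 = 2.69
a = ȳ − b·x̄ = 5.625 − 2.69·4.5 = -6.48
ŷ(5) = a + b·5 = -6.48 + 2.69·5 = 6.97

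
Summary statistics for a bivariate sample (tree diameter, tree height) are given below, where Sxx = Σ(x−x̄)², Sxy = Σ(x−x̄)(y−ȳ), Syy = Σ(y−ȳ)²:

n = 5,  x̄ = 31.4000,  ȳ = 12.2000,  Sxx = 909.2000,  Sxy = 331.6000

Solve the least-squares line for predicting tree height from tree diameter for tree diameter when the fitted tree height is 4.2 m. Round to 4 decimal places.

b = Sxy/Sxx = 331.6/909.2 = 0.364716
a = ȳ − b·x̄ = 12.2 − 0.364716·31.4 = 0.747910
Set a + b·x = 4.2: x = (4.2 − 0.747910) / 0.364716 = 9.465139

9.4651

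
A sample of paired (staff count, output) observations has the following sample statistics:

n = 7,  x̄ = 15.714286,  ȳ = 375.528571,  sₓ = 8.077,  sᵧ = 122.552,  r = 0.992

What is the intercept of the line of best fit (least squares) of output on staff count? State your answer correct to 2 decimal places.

b = r · sᵧ/sₓ = 0.992 · 122.552/8.077 = 15.051577
a = ȳ − b·x̄ = 375.528571 − 15.051577·15.714286 = 139.003792

139.00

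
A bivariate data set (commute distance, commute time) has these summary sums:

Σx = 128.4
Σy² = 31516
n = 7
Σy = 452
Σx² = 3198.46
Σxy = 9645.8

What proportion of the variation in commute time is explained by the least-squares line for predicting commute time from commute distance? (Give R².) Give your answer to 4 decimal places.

0.9344

Sxx = Σx² − (Σx)²/n = 3198.46 − 2355.222857 = 843.237143
Sxy = Σxy − (Σx)(Σy)/n = 9645.8 − 8290.971429 = 1354.828571
Syy = Σy² − (Σy)²/n = 31516 − 29186.285714 = 2329.714286
R² = Sxy²/(Sxx·Syy) = (1354.828571)²/(843.237143·2329.714286) = 0.934364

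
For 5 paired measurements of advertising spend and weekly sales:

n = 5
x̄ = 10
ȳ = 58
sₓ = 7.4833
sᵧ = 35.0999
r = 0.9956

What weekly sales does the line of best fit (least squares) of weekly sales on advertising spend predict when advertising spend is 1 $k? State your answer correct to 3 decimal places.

15.972

b = r · sᵧ/sₓ = 0.9956 · 35.0999/7.4833 = 4.669793
a = ȳ − b·x̄ = 58 − 4.669793·10 = 11.302072
ŷ(1) = a + b·1 = 11.302072 + 4.669793·1 = 15.971865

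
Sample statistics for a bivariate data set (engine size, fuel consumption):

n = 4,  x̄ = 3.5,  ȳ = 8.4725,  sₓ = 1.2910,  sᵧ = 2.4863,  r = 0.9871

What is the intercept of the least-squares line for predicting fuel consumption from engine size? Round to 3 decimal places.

1.819

b = r · sᵧ/sₓ = 0.9871 · 2.4863/1.291 = 1.901028
a = ȳ − b·x̄ = 8.4725 − 1.901028·3.5 = 1.818903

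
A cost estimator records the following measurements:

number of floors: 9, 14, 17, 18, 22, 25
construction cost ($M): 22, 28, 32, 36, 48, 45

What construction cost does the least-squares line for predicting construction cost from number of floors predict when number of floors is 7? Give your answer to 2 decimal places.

17.58

n = 6, Σx = 105, Σy = 211, Σxy = 3963, Σx² = 1999
Sxx = Σx² − (Σx)²/n = 1999 − 1837.5 = 161.5
Sxy = Σxy − (Σx)(Σy)/n = 3963 − 3692.5 = 270.5
b = Sxy/Sxx = 270.5/161.5 = 1.674923
a = ȳ − b·x̄ = 35.166667 − 1.674923·17.5 = 5.855521
ŷ(7) = a + b·7 = 5.855521 + 1.674923·7 = 17.579979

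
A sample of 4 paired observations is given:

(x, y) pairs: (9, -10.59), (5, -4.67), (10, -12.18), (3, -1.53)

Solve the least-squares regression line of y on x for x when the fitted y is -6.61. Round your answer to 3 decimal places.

n = 4, Σx = 27, Σy = -28.97, Σxy = -245.05, Σx² = 215
Sxx = Σx² − (Σx)²/n = 215 − 182.25 = 32.75
Sxy = Σxy − (Σx)(Σy)/n = -245.05 − (-195.5475) = -49.5025
b = Sxy/Sxx = -49.5025/32.75 = -1.511527
a = ȳ − b·x̄ = -7.2425 − (-1.511527)·6.75 = 2.960305
Set a + b·x = -6.61: x = (-6.61 − 2.960305) / (-1.511527) = 6.331549

6.332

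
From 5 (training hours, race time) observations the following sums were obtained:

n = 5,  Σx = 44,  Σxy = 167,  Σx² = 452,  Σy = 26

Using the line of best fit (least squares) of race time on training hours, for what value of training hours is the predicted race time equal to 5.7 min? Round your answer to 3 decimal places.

8.276

Sxx = Σx² − (Σx)²/n = 452 − 387.2 = 64.8
Sxy = Σxy − (Σx)(Σy)/n = 167 − 228.8 = -61.8
b = Sxy/Sxx = -61.8/64.8 = -0.953704
a = ȳ − b·x̄ = 5.2 − (-0.953704)·8.8 = 13.592593
Set a + b·x = 5.7: x = (5.7 − 13.592593) / (-0.953704) = 8.275728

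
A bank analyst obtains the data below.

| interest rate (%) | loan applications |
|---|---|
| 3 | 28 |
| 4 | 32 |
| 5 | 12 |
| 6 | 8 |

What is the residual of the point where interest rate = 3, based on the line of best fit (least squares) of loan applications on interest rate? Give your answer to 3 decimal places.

n = 4, Σx = 18, Σy = 80, Σxy = 320, Σx² = 86
Sxx = Σx² − (Σx)²/n = 86 − 81 = 5
Sxy = Σxy − (Σx)(Σy)/n = 320 − 360 = -40
b = Sxy/Sxx = -40/5 = -8
a = ȳ − b·x̄ = 20 − (-8)·4.5 = 56
ŷ(3) = 56 + (-8)·3 = 32
residual = y − ŷ = 28 − 32 = -4

-4.000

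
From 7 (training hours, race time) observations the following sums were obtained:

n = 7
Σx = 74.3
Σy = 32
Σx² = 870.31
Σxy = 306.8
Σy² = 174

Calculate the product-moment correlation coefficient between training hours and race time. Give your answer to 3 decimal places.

Sxx = Σx² − (Σx)²/n = 870.31 − 788.641429 = 81.668571
Sxy = Σxy − (Σx)(Σy)/n = 306.8 − 339.657143 = -32.857143
Syy = Σy² − (Σy)²/n = 174 − 146.285714 = 27.714286
r = Sxy/√(Sxx·Syy) = -32.857143/√(2263.386122) = -32.857143/47.575058 = -0.690638

-0.691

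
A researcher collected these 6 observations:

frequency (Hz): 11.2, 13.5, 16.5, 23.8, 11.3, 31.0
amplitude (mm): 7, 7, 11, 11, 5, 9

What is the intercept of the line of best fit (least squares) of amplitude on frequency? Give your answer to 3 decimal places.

5.079

n = 6, Σx = 107.3, Σy = 50, Σxy = 951.7, Σx² = 2235.07
Sxx = Σx² − (Σx)²/n = 2235.07 − 1918.881667 = 316.188333
Sxy = Σxy − (Σx)(Σy)/n = 951.7 − 894.166667 = 57.533333
b = Sxy/Sxx = 57.533333/316.188333 = 0.181959
a = ȳ − b·x̄ = 8.333333 − 0.181959·17.883333 = 5.079299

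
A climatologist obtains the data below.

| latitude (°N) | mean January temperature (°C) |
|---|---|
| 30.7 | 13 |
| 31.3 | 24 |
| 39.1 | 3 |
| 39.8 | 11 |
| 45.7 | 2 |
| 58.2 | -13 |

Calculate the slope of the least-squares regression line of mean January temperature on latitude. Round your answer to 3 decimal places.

n = 6, Σx = 244.8, Σy = 40, Σxy = 1040.2, Σx² = 10510.76
Sxx = Σx² − (Σx)²/n = 10510.76 − 9987.84 = 522.92
Sxy = Σxy − (Σx)(Σy)/n = 1040.2 − 1632 = -591.8
b = Sxy/Sxx = -591.8/522.92 = -1.131722

-1.132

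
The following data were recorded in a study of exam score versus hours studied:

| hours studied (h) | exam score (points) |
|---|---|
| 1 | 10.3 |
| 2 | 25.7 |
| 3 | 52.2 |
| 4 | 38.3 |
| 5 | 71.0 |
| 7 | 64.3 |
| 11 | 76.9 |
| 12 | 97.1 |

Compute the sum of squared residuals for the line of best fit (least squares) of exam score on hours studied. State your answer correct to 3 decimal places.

n = 8, Σx = 45, Σy = 435.8, Σxy = 3187.7, Σx² = 369, Σy² = 29475.82
Sxx = Σx² − (Σx)²/n = 369 − 253.125 = 115.875
Sxy = Σxy − (Σx)(Σy)/n = 3187.7 − 2451.375 = 736.325
Syy = Σy² − (Σy)²/n = 29475.82 − 23740.205 = 5735.615
b = Sxy/Sxx = 736.325/115.875 = 6.354477
SSE = Syy − b·Sxy = 5735.615 − 6.354477·736.325 = 1056.654865

1056.655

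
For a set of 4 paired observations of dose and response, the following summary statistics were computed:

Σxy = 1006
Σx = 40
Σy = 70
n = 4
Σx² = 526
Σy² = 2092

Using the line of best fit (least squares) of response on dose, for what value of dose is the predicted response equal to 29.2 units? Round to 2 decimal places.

Sxx = Σx² − (Σx)²/n = 526 − 400 = 126
Sxy = Σxy − (Σx)(Σy)/n = 1006 − 700 = 306
b = Sxy/Sxx = 306/126 = 2.428571
a = ȳ − b·x̄ = 17.5 − 2.428571·10 = -6.785714
Set a + b·x = 29.2: x = (29.2 − (-6.785714)) / 2.428571 = 14.817647

14.82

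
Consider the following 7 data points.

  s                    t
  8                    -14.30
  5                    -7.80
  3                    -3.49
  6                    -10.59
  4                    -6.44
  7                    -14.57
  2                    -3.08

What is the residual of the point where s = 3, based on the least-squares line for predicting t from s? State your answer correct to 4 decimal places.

n = 7, Σx = 35, Σy = -60.27, Σxy = -361.32, Σx² = 203
Sxx = Σx² − (Σx)²/n = 203 − 175 = 28
Sxy = Σxy − (Σx)(Σy)/n = -361.32 − (-301.35) = -59.97
b = Sxy/Sxx = -59.97/28 = -2.141786
a = ȳ − b·x̄ = -8.61 − (-2.141786)·5 = 2.098929
ŷ(3) = 2.098929 + (-2.141786)·3 = -4.326429
residual = y − ŷ = -3.49 − (-4.326429) = 0.836429

0.8364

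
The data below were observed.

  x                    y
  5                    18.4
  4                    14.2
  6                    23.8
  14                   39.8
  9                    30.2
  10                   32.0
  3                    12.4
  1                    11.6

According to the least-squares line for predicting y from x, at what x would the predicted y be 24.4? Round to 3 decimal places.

n = 8, Σx = 52, Σy = 182.4, Σxy = 1489.4, Σx² = 464
Sxx = Σx² − (Σx)²/n = 464 − 338 = 126
Sxy = Σxy − (Σx)(Σy)/n = 1489.4 − 1185.6 = 303.8
b = Sxy/Sxx = 303.8/126 = 2.411111
a = ȳ − b·x̄ = 22.8 − 2.411111·6.5 = 7.127778
Set a + b·x = 24.4: x = (24.4 − 7.127778) / 2.411111 = 7.163594

7.164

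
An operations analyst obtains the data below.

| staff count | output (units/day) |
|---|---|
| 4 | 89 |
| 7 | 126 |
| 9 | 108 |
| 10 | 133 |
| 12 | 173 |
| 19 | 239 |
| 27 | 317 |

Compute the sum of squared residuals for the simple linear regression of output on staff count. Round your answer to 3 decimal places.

1061.847

n = 7, Σx = 88, Σy = 1185, Σxy = 18716, Σx² = 1480, Σy² = 240689
Sxx = Σx² − (Σx)²/n = 1480 − 1106.285714 = 373.714286
Sxy = Σxy − (Σx)(Σy)/n = 18716 − 14897.142857 = 3818.857143
Syy = Σy² − (Σy)²/n = 240689 − 200603.571429 = 40085.428571
b = Sxy/Sxx = 3818.857143/373.714286 = 10.218654
SSE = Syy − b·Sxy = 40085.428571 − 10.218654·3818.857143 = 1061.847095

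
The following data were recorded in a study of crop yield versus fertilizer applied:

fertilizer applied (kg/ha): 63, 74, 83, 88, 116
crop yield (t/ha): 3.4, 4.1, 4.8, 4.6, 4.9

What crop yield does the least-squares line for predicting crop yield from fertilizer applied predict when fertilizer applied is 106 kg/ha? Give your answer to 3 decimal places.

4.905

n = 5, Σx = 424, Σy = 21.8, Σxy = 1889.2, Σx² = 37534
Sxx = Σx² − (Σx)²/n = 37534 − 35955.2 = 1578.8
Sxy = Σxy − (Σx)(Σy)/n = 1889.2 − 1848.64 = 40.56
b = Sxy/Sxx = 40.56/1578.8 = 0.025690
a = ȳ − b·x̄ = 4.36 − 0.025690·84.8 = 2.181454
ŷ(106) = a + b·106 = 2.181454 + 0.025690·106 = 4.904636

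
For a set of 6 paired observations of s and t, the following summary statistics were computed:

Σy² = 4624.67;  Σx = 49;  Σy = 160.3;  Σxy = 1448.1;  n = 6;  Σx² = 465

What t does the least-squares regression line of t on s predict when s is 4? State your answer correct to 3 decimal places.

17.785

Sxx = Σx² − (Σx)²/n = 465 − 400.166667 = 64.833333
Sxy = Σxy − (Σx)(Σy)/n = 1448.1 − 1309.116667 = 138.983333
b = Sxy/Sxx = 138.983333/64.833333 = 2.143702
a = ȳ − b·x̄ = 26.716667 − 2.143702·8.166667 = 9.209769
ŷ(4) = a + b·4 = 9.209769 + 2.143702·4 = 17.784576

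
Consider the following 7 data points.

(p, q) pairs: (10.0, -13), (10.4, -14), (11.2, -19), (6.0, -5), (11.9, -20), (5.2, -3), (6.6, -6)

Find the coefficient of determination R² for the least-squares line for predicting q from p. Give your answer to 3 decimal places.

n = 7, Σx = 61.3, Σy = -80, Σxy = -811.6, Σx² = 581.81, Σy² = 1196
Sxx = Σx² − (Σx)²/n = 581.81 − 536.812857 = 44.997143
Sxy = Σxy − (Σx)(Σy)/n = -811.6 − (-700.571429) = -111.028571
Syy = Σy² − (Σy)²/n = 1196 − 914.285714 = 281.714286
R² = Sxy²/(Sxx·Syy) = (-111.028571)²/(44.997143·281.714286) = 0.972469

0.972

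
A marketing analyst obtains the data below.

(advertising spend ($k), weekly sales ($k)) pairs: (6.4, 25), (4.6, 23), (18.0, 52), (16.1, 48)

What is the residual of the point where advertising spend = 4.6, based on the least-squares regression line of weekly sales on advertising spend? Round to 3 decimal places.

n = 4, Σx = 45.1, Σy = 148, Σxy = 1974.6, Σx² = 645.33
Sxx = Σx² − (Σx)²/n = 645.33 − 508.5025 = 136.8275
Sxy = Σxy − (Σx)(Σy)/n = 1974.6 − 1668.7 = 305.9
b = Sxy/Sxx = 305.9/136.8275 = 2.235662
a = ȳ − b·x̄ = 37 − 2.235662·11.275 = 11.792914
ŷ(4.6) = 11.792914 + 2.235662·4.6 = 22.076958
residual = y − ŷ = 23 − 22.076958 = 0.923042

0.923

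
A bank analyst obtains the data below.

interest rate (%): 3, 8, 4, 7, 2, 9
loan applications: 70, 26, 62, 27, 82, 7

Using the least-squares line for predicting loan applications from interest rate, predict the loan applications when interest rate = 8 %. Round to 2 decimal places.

n = 6, Σx = 33, Σy = 274, Σxy = 1082, Σx² = 223
Sxx = Σx² − (Σx)²/n = 223 − 181.5 = 41.5
Sxy = Σxy − (Σx)(Σy)/n = 1082 − 1507 = -425
b = Sxy/Sxx = -425/41.5 = -10.240964
a = ȳ − b·x̄ = 45.666667 − (-10.240964)·5.5 = 101.991968
ŷ(8) = a + b·8 = 101.991968 + (-10.240964)·8 = 20.064257

20.06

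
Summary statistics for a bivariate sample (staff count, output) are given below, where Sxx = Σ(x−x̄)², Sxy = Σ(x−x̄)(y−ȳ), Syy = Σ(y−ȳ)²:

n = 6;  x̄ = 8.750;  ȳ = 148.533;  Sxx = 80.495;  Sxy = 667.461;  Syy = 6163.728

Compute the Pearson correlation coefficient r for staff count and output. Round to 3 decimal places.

r = Sxy/√(Sxx·Syy) = 667.461/√(496149.28536) = 667.461/704.378652 = 0.947588

0.948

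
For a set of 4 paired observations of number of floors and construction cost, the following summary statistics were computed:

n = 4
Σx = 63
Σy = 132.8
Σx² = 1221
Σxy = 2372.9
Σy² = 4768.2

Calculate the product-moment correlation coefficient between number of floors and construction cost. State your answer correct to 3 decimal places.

Sxx = Σx² − (Σx)²/n = 1221 − 992.25 = 228.75
Sxy = Σxy − (Σx)(Σy)/n = 2372.9 − 2091.6 = 281.3
Syy = Σy² − (Σy)²/n = 4768.2 − 4408.96 = 359.24
r = Sxy/√(Sxx·Syy) = 281.3/√(82176.15) = 281.3/286.663828 = 0.981289

0.981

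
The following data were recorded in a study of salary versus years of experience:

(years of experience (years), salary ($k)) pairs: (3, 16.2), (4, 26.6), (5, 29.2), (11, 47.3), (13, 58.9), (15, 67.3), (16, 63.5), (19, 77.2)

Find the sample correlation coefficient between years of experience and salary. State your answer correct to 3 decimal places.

n = 8, Σx = 86, Σy = 386.2, Σxy = 5079.3, Σx² = 1182, Σy² = 22050.52
Sxx = Σx² − (Σx)²/n = 1182 − 924.5 = 257.5
Sxy = Σxy − (Σx)(Σy)/n = 5079.3 − 4151.65 = 927.65
Syy = Σy² − (Σy)²/n = 22050.52 − 18643.805 = 3406.715
r = Sxy/√(Sxx·Syy) = 927.65/√(877229.1125) = 927.65/936.605100 = 0.990439

0.990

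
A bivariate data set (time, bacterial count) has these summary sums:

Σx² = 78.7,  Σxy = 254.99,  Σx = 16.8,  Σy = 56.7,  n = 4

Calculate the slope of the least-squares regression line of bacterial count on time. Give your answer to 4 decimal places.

2.0700

Sxx = Σx² − (Σx)²/n = 78.7 − 70.56 = 8.14
Sxy = Σxy − (Σx)(Σy)/n = 254.99 − 238.14 = 16.85
b = Sxy/Sxx = 16.85/8.14 = 2.070025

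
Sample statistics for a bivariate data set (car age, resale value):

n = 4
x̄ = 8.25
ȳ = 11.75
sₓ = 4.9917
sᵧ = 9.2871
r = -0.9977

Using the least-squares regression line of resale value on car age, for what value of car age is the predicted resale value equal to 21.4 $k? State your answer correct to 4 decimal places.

3.0513

b = r · sᵧ/sₓ = -0.9977 · 9.2871/4.9917 = -1.856229
a = ȳ − b·x̄ = 11.75 − (-1.856229)·8.25 = 27.063892
Set a + b·x = 21.4: x = (21.4 − 27.063892) / (-1.856229) = 3.051289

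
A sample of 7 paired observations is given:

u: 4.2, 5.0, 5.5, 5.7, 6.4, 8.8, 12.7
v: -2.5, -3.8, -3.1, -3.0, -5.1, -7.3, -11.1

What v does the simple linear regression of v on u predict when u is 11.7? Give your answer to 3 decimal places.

-10.113

n = 7, Σx = 48.3, Σy = -35.9, Σxy = -301.5, Σx² = 385.07
Sxx = Σx² − (Σx)²/n = 385.07 − 333.27 = 51.8
Sxy = Σxy − (Σx)(Σy)/n = -301.5 − (-247.71) = -53.79
b = Sxy/Sxx = -53.79/51.8 = -1.038417
a = ȳ − b·x̄ = -5.128571 − (-1.038417)·6.9 = 2.036506
ŷ(11.7) = a + b·11.7 = 2.036506 + (-1.038417)·11.7 = -10.112973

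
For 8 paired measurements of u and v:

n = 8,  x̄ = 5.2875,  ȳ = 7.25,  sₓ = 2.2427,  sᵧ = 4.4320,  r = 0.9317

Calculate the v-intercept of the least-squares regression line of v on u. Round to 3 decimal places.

b = r · sᵧ/sₓ = 0.9317 · 4.432/2.2427 = 1.841216
a = ȳ − b·x̄ = 7.25 − 1.841216·5.2875 = -2.485428

-2.485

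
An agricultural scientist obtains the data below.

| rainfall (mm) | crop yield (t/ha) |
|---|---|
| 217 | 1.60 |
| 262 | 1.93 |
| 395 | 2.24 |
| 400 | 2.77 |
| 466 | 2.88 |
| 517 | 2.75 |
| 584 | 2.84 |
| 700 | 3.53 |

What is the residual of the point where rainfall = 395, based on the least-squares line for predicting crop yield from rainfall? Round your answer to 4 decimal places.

-0.1561

n = 8, Σx = 3541, Σy = 20.54, Σxy = 9739.05, Σx² = 1747259
Sxx = Σx² − (Σx)²/n = 1747259 − 1567335.125 = 179923.875
Sxy = Σxy − (Σx)(Σy)/n = 9739.05 − 9091.5175 = 647.5325
b = Sxy/Sxx = 647.5325/179923.875 = 0.003599
a = ȳ − b·x̄ = 2.5675 − 0.003599·442.625 = 0.974526
ŷ(395) = 0.974526 + 0.003599·395 = 2.396101
residual = y − ŷ = 2.24 − 2.396101 = -0.156101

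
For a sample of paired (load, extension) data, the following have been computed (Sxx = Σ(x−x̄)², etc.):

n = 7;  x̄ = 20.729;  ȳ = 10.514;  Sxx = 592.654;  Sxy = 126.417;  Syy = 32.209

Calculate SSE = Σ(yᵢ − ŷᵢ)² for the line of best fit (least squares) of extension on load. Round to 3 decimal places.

5.243

b = Sxy/Sxx = 126.417/592.654 = 0.213307
SSE = Syy − b·Sxy = 32.209 − 0.213307·126.417 = 5.243422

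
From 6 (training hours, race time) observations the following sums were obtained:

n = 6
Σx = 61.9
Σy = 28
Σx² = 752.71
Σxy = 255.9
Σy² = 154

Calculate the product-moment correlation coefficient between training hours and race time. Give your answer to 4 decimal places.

Sxx = Σx² − (Σx)²/n = 752.71 − 638.601667 = 114.108333
Sxy = Σxy − (Σx)(Σy)/n = 255.9 − 288.866667 = -32.966667
Syy = Σy² − (Σy)²/n = 154 − 130.666667 = 23.333333
r = Sxy/√(Sxx·Syy) = -32.966667/√(2662.527778) = -32.966667/51.599688 = -0.638893

-0.6389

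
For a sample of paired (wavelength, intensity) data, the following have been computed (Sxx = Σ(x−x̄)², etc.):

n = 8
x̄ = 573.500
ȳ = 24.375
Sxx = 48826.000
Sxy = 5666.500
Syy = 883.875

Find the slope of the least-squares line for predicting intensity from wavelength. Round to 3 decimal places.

0.116

b = Sxy/Sxx = 5666.5/48826 = 0.116055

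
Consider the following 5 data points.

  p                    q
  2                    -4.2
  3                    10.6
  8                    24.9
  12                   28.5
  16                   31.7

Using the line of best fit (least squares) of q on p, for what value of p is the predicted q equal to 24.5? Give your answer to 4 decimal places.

n = 5, Σx = 41, Σy = 91.5, Σxy = 1071.8, Σx² = 477
Sxx = Σx² − (Σx)²/n = 477 − 336.2 = 140.8
Sxy = Σxy − (Σx)(Σy)/n = 1071.8 − 750.3 = 321.5
b = Sxy/Sxx = 321.5/140.8 = 2.283381
a = ȳ − b·x̄ = 18.3 − 2.283381·8.2 = -0.423722
Set a + b·x = 24.5: x = (24.5 − (-0.423722)) / 2.283381 = 10.915272

10.9153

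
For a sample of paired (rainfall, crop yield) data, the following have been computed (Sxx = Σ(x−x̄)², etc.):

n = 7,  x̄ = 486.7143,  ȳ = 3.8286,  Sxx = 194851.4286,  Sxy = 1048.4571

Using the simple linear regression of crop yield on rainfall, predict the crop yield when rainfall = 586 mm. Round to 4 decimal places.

4.3628

b = Sxy/Sxx = 1048.4571/194851.4286 = 0.005381
a = ȳ − b·x̄ = 3.8286 − 0.005381·486.7143 = 1.209686
ŷ(586) = a + b·586 = 1.209686 + 0.005381·586 = 4.362837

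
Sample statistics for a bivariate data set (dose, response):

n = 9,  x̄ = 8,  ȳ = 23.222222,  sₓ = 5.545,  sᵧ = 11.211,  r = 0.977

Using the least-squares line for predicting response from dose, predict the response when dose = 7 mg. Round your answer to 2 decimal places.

b = r · sᵧ/sₓ = 0.977 · 11.211/5.545 = 1.975320
a = ȳ − b·x̄ = 23.222222 − 1.975320·8 = 7.419665
ŷ(7) = a + b·7 = 7.419665 + 1.975320·7 = 21.246902

21.25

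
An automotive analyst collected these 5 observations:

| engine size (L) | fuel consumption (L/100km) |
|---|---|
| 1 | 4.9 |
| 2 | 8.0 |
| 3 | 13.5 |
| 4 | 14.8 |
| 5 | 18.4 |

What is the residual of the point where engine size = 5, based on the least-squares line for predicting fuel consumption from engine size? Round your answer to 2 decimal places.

n = 5, Σx = 15, Σy = 59.6, Σxy = 212.6, Σx² = 55
Sxx = Σx² − (Σx)²/n = 55 − 45 = 10
Sxy = Σxy − (Σx)(Σy)/n = 212.6 − 178.8 = 33.8
b = Sxy/Sxx = 33.8/10 = 3.38
a = ȳ − b·x̄ = 11.92 − 3.38·3 = 1.78
ŷ(5) = 1.78 + 3.38·5 = 18.68
residual = y − ŷ = 18.4 − 18.68 = -0.28

-0.28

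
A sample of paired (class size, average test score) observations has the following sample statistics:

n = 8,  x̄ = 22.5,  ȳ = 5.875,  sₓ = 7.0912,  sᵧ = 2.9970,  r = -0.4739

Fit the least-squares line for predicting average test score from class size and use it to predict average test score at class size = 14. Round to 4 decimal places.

b = r · sᵧ/sₓ = -0.4739 · 2.997/7.0912 = -0.200287
a = ȳ − b·x̄ = 5.875 − (-0.200287)·22.5 = 10.381467
ŷ(14) = a + b·14 = 10.381467 + (-0.200287)·14 = 7.577443

7.5774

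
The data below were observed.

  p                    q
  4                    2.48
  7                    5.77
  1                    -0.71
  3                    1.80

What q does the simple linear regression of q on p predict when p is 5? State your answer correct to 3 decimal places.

3.667

n = 4, Σx = 15, Σy = 9.34, Σxy = 55, Σx² = 75
Sxx = Σx² − (Σx)²/n = 75 − 56.25 = 18.75
Sxy = Σxy − (Σx)(Σy)/n = 55 − 35.025 = 19.975
b = Sxy/Sxx = 19.975/18.75 = 1.065333
a = ȳ − b·x̄ = 2.335 − 1.065333·3.75 = -1.66
ŷ(5) = a + b·5 = -1.66 + 1.065333·5 = 3.666667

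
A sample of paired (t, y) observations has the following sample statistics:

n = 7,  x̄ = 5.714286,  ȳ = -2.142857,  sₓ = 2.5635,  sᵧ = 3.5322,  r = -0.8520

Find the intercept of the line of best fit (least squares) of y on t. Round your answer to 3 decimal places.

b = r · sᵧ/sₓ = -0.852 · 3.5322/2.5635 = -1.173955
a = ȳ − b·x̄ = -2.142857 − (-1.173955)·5.714286 = 4.565459

4.565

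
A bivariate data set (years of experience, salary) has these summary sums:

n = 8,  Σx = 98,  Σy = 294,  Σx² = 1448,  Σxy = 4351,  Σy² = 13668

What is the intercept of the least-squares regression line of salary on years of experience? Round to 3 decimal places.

-0.346

Sxx = Σx² − (Σx)²/n = 1448 − 1200.5 = 247.5
Sxy = Σxy − (Σx)(Σy)/n = 4351 − 3601.5 = 749.5
b = Sxy/Sxx = 749.5/247.5 = 3.028283
a = ȳ − b·x̄ = 36.75 − 3.028283·12.25 = -0.346465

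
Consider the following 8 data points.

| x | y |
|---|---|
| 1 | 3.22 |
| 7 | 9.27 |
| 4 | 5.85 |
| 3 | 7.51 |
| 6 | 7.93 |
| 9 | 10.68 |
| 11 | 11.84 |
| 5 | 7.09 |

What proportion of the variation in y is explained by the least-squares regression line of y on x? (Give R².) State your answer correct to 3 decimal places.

0.908

n = 8, Σx = 46, Σy = 63.39, Σxy = 423.43, Σx² = 338, Σy² = 554.3249
Sxx = Σx² − (Σx)²/n = 338 − 264.5 = 73.5
Sxy = Σxy − (Σx)(Σy)/n = 423.43 − 364.4925 = 58.9375
Syy = Σy² − (Σy)²/n = 554.3249 − 502.286513 = 52.038387
R² = Sxy²/(Sxx·Syy) = (58.9375)²/(73.5·52.038387) = 0.908181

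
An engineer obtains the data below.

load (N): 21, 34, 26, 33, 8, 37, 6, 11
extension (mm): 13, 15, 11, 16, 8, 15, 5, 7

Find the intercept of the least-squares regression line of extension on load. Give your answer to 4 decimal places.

4.2630

n = 8, Σx = 176, Σy = 90, Σxy = 2323, Σx² = 4952
Sxx = Σx² − (Σx)²/n = 4952 − 3872 = 1080
Sxy = Σxy − (Σx)(Σy)/n = 2323 − 1980 = 343
b = Sxy/Sxx = 343/1080 = 0.317593
a = ȳ − b·x̄ = 11.25 − 0.317593·22 = 4.262963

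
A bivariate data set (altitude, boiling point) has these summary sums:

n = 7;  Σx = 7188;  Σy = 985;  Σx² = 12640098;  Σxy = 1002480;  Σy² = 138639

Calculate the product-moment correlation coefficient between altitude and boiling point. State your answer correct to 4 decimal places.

Sxx = Σx² − (Σx)²/n = 12640098 − 7381049.142857 = 5259048.857143
Sxy = Σxy − (Σx)(Σy)/n = 1002480 − 1011454.285714 = -8974.285714
Syy = Σy² − (Σy)²/n = 138639 − 138603.571429 = 35.428571
r = Sxy/√(Sxx·Syy) = -8974.285714/√(186320588.081633) = -8974.285714/13649.929966 = -0.657460

-0.6575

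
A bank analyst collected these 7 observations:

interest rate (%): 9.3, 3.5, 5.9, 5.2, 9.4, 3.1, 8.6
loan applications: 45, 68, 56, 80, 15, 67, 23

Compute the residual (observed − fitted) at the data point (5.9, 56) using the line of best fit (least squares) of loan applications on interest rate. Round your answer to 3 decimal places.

1.439

n = 7, Σx = 45, Σy = 354, Σxy = 1949.4, Σx² = 332.52
Sxx = Σx² − (Σx)²/n = 332.52 − 289.285714 = 43.234286
Sxy = Σxy − (Σx)(Σy)/n = 1949.4 − 2275.714286 = -326.314286
b = Sxy/Sxx = -326.314286/43.234286 = -7.547581
a = ȳ − b·x̄ = 50.571429 − (-7.547581)·6.428571 = 99.091594
ŷ(5.9) = 99.091594 + (-7.547581)·5.9 = 54.560864
residual = y − ŷ = 56 − 54.560864 = 1.439136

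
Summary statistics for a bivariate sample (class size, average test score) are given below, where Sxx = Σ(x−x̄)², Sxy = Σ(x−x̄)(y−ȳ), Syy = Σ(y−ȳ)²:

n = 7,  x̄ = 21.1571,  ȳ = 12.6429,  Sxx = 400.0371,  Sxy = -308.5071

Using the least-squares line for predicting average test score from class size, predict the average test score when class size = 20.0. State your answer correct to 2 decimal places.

b = Sxy/Sxx = -308.5071/400.0371 = -0.771196
a = ȳ − b·x̄ = 12.6429 − (-0.771196)·21.1571 = 28.959176
ŷ(20.0) = a + b·20.0 = 28.959176 + (-0.771196)·20 = 13.535251

13.54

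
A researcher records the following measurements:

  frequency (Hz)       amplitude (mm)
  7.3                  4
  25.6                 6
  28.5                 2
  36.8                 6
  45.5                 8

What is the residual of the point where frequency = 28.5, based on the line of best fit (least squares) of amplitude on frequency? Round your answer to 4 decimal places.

n = 5, Σx = 143.7, Σy = 26, Σxy = 824.6, Σx² = 4945.39
Sxx = Σx² − (Σx)²/n = 4945.39 − 4129.938 = 815.452
Sxy = Σxy − (Σx)(Σy)/n = 824.6 − 747.24 = 77.36
b = Sxy/Sxx = 77.36/815.452 = 0.094868
a = ȳ − b·x̄ = 5.2 − 0.094868·28.74 = 2.473504
ŷ(28.5) = 2.473504 + 0.094868·28.5 = 5.177232
residual = y − ŷ = 2 − 5.177232 = -3.177232

-3.1772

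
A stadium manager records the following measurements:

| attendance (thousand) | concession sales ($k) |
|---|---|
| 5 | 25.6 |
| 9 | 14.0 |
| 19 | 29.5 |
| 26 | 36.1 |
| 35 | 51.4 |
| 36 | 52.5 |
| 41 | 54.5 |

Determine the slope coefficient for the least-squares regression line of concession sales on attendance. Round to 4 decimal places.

1.0595

n = 7, Σx = 171, Σy = 263.6, Σxy = 7676.6, Σx² = 5345
Sxx = Σx² − (Σx)²/n = 5345 − 4177.285714 = 1167.714286
Sxy = Σxy − (Σx)(Σy)/n = 7676.6 − 6439.371429 = 1237.228571
b = Sxy/Sxx = 1237.228571/1167.714286 = 1.059530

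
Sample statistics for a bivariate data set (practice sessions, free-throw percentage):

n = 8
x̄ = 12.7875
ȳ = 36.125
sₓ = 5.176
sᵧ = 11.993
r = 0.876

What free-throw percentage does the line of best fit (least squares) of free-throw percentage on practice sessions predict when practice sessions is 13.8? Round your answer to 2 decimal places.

38.18

b = r · sᵧ/sₓ = 0.876 · 11.993/5.176 = 2.029727
a = ȳ − b·x̄ = 36.125 − 2.029727·12.7875 = 10.169863
ŷ(13.8) = a + b·13.8 = 10.169863 + 2.029727·13.8 = 38.180099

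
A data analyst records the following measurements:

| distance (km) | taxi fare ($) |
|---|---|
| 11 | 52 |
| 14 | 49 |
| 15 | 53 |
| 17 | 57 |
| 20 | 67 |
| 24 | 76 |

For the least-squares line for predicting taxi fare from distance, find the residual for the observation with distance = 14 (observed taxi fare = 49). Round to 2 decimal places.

-3.98

n = 6, Σx = 101, Σy = 354, Σxy = 6186, Σx² = 1807
Sxx = Σx² − (Σx)²/n = 1807 − 1700.166667 = 106.833333
Sxy = Σxy − (Σx)(Σy)/n = 6186 − 5959 = 227
b = Sxy/Sxx = 227/106.833333 = 2.124805
a = ȳ − b·x̄ = 59 − 2.124805·16.833333 = 23.232449
ŷ(14) = 23.232449 + 2.124805·14 = 52.979719
residual = y − ŷ = 49 − 52.979719 = -3.979719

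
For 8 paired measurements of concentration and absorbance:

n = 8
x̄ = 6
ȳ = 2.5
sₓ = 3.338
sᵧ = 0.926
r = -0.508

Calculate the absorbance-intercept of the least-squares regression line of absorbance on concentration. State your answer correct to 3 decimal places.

b = r · sᵧ/sₓ = -0.508 · 0.926/3.338 = -0.140925
a = ȳ − b·x̄ = 2.5 − (-0.140925)·6 = 3.345551

3.346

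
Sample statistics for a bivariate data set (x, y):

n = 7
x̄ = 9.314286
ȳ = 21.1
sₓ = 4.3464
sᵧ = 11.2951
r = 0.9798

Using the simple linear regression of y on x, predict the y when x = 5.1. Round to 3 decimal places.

10.369

b = r · sᵧ/sₓ = 0.9798 · 11.2951/4.3464 = 2.546231
a = ȳ − b·x̄ = 21.1 − 2.546231·9.314286 = -2.616325
ŷ(5.1) = a + b·5.1 = -2.616325 + 2.546231·5.1 = 10.369454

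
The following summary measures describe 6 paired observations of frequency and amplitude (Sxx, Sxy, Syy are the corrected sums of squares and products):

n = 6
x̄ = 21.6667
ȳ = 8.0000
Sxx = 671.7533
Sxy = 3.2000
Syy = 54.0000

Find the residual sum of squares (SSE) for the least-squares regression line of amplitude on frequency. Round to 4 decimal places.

b = Sxy/Sxx = 3.2/671.7533 = 0.004764
SSE = Syy − b·Sxy = 54 − 0.004764·3.2 = 53.984756

53.9848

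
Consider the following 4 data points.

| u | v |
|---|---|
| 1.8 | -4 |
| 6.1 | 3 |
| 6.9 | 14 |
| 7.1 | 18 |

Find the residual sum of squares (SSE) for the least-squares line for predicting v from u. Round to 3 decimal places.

71.743

n = 4, Σx = 21.9, Σy = 31, Σxy = 235.5, Σx² = 138.47, Σy² = 545
Sxx = Σx² − (Σx)²/n = 138.47 − 119.9025 = 18.5675
Sxy = Σxy − (Σx)(Σy)/n = 235.5 − 169.725 = 65.775
Syy = Σy² − (Σy)²/n = 545 − 240.25 = 304.75
b = Sxy/Sxx = 65.775/18.5675 = 3.542480
SSE = Syy − b·Sxy = 304.75 − 3.542480·65.775 = 71.743369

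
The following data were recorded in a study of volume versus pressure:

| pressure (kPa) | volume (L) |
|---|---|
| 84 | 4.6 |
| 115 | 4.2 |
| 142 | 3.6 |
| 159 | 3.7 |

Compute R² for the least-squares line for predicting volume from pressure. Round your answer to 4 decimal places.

n = 4, Σx = 500, Σy = 16.1, Σxy = 1968.9, Σx² = 65726, Σy² = 65.45
Sxx = Σx² − (Σx)²/n = 65726 − 62500 = 3226
Sxy = Σxy − (Σx)(Σy)/n = 1968.9 − 2012.5 = -43.6
Syy = Σy² − (Σy)²/n = 65.45 − 64.8025 = 0.6475
R² = Sxy²/(Sxx·Syy) = (-43.6)²/(3226·0.6475) = 0.910058

0.9101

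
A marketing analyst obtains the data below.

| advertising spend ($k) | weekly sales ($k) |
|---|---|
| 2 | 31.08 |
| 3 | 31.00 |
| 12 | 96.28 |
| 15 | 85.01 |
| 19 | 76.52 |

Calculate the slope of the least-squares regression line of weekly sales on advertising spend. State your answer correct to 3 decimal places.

n = 5, Σx = 51, Σy = 319.89, Σxy = 4039.55, Σx² = 743
Sxx = Σx² − (Σx)²/n = 743 − 520.2 = 222.8
Sxy = Σxy − (Σx)(Σy)/n = 4039.55 − 3262.878 = 776.672
b = Sxy/Sxx = 776.672/222.8 = 3.485961

3.486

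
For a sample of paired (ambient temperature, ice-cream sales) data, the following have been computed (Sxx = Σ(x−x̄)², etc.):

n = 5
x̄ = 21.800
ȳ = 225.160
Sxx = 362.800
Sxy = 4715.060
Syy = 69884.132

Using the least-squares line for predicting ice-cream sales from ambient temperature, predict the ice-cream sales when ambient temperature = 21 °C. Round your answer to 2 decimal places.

b = Sxy/Sxx = 4715.06/362.8 = 12.996307
a = ȳ − b·x̄ = 225.16 − 12.996307·21.8 = -58.159482
ŷ(21) = a + b·21 = -58.159482 + 12.996307·21 = 214.762955

214.76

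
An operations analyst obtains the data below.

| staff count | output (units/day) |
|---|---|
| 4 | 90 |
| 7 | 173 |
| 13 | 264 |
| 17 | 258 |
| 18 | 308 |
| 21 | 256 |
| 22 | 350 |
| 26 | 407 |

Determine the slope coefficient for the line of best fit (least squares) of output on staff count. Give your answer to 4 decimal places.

n = 8, Σx = 128, Σy = 2106, Σxy = 38591, Σx² = 2448
Sxx = Σx² − (Σx)²/n = 2448 − 2048 = 400
Sxy = Σxy − (Σx)(Σy)/n = 38591 − 33696 = 4895
b = Sxy/Sxx = 4895/400 = 12.2375

12.2375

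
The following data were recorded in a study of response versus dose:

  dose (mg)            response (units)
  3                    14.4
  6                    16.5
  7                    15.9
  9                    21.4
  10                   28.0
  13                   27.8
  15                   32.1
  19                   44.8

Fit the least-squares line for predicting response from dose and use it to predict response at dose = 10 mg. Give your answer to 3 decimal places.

n = 8, Σx = 82, Σy = 200.9, Σxy = 2420.2, Σx² = 1030
Sxx = Σx² − (Σx)²/n = 1030 − 840.5 = 189.5
Sxy = Σxy − (Σx)(Σy)/n = 2420.2 − 2059.225 = 360.975
b = Sxy/Sxx = 360.975/189.5 = 1.904881
a = ȳ − b·x̄ = 25.1125 − 1.904881·10.25 = 5.587467
ŷ(10) = a + b·10 = 5.587467 + 1.904881·10 = 24.636280

24.636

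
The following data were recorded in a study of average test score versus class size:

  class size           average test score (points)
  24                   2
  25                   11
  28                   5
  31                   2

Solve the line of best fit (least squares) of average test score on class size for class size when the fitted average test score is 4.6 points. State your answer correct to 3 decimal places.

n = 4, Σx = 108, Σy = 20, Σxy = 525, Σx² = 2946
Sxx = Σx² − (Σx)²/n = 2946 − 2916 = 30
Sxy = Σxy − (Σx)(Σy)/n = 525 − 540 = -15
b = Sxy/Sxx = -15/30 = -0.5
a = ȳ − b·x̄ = 5 − (-0.5)·27 = 18.5
Set a + b·x = 4.6: x = (4.6 − 18.5) / (-0.5) = 27.8

27.800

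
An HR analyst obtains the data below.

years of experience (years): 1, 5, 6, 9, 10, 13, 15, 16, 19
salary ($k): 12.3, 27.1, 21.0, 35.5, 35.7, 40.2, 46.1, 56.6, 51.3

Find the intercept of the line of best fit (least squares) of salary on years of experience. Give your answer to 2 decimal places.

n = 9, Σx = 94, Σy = 325.8, Σxy = 4044.7, Σx² = 1254
Sxx = Σx² − (Σx)²/n = 1254 − 981.777778 = 272.222222
Sxy = Σxy − (Σx)(Σy)/n = 4044.7 − 3402.8 = 641.9
b = Sxy/Sxx = 641.9/272.222222 = 2.358
a = ȳ − b·x̄ = 36.2 − 2.358·10.444444 = 11.572

11.57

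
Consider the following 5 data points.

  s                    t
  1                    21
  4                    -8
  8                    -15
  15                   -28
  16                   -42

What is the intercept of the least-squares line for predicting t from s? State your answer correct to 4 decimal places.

n = 5, Σx = 44, Σy = -72, Σxy = -1223, Σx² = 562
Sxx = Σx² − (Σx)²/n = 562 − 387.2 = 174.8
Sxy = Σxy − (Σx)(Σy)/n = -1223 − (-633.6) = -589.4
b = Sxy/Sxx = -589.4/174.8 = -3.371854
a = ȳ − b·x̄ = -14.4 − (-3.371854)·8.8 = 15.272311

15.2723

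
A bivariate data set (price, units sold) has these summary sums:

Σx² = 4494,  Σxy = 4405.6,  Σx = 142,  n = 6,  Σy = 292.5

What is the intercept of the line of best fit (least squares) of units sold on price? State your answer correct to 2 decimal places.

101.31

Sxx = Σx² − (Σx)²/n = 4494 − 3360.666667 = 1133.333333
Sxy = Σxy − (Σx)(Σy)/n = 4405.6 − 6922.5 = -2516.9
b = Sxy/Sxx = -2516.9/1133.333333 = -2.220794
a = ȳ − b·x̄ = 48.75 − (-2.220794)·23.666667 = 101.308794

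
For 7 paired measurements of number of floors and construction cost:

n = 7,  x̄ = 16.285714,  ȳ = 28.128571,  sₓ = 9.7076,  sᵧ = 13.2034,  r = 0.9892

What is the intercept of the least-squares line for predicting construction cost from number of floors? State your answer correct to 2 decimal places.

6.22

b = r · sᵧ/sₓ = 0.9892 · 13.2034/9.7076 = 1.345420
a = ȳ − b·x̄ = 28.128571 − 1.345420·16.285714 = 6.217439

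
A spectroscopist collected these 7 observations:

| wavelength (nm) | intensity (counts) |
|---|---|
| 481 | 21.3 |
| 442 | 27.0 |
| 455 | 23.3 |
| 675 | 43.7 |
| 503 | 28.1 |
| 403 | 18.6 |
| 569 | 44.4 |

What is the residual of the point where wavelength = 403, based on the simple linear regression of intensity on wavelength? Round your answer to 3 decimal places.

n = 7, Σx = 3528, Σy = 206.4, Σxy = 109172, Σx² = 1828554
Sxx = Σx² − (Σx)²/n = 1828554 − 1778112 = 50442
Sxy = Σxy − (Σx)(Σy)/n = 109172 − 104025.6 = 5146.4
b = Sxy/Sxx = 5146.4/50442 = 0.102026
a = ȳ − b·x̄ = 29.485714 − 0.102026·504 = -21.935435
ŷ(403) = -21.935435 + 0.102026·403 = 19.181079
residual = y − ŷ = 18.6 − 19.181079 = -0.581079

-0.581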